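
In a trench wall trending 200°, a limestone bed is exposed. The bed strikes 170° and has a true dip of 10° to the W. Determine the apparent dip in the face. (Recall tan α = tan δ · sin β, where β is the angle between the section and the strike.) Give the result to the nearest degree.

Angle between strike (170°) and section (200°): β = 30°.
tan(apparent dip) = tan 10° · sin 30° = 0.0882
apparent dip = arctan 0.0882 = 5.04°

5°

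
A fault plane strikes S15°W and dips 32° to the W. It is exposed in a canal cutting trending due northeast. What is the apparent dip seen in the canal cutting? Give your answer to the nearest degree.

17°

The strike is S15°W and the section trends due northeast; the acute angle between them is β = 30°.
tan α = tan 32° × sin 30° = 0.6249 × 0.5000 = 0.3124
α = arctan(0.3124) = 17.35°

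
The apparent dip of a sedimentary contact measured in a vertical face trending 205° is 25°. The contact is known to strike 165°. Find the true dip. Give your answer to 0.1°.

β = acute angle between strike 165° and section 205° = 40°.
tan δ = tan α / sin β = tan 25° / sin 40° = 0.4663 / 0.6428 = 0.7254
true dip = arctan 0.7254 = 35.96°

36.0°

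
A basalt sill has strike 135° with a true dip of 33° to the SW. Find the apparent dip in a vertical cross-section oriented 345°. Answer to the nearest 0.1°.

Angle between strike (135°) and section (345°): β = 30°.
tan α = tan 33° × sin 30° = 0.6494 × 0.5000 = 0.3247
α = arctan(0.3247) = 17.99°

18.0°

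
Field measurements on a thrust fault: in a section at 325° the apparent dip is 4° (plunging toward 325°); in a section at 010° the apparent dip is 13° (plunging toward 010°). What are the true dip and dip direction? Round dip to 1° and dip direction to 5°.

Represent each trace as a vector plunging at its apparent dip toward its trend (east-north-up frame): v₁ = (-0.572, 0.817, -0.070), v₂ = (0.169, 0.960, -0.225).
The plane normal is n = v₁ × v₂ ∝ (0.117, 0.141, 0.687).
Dip δ = arctan(|n_h|/n_z) = arctan(0.183/0.687) = 14.9°.
Dip direction = atan2(0.117, 0.141) = 40° (azimuth of n's horizontal projection).

true dip 15°, dip direction 040°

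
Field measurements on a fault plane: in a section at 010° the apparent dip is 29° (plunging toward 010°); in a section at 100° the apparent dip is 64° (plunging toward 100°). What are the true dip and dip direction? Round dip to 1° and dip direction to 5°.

Each apparent-dip line lies in the plane. As unit vectors (x east, y north, z up), v₁ plunges 29°→010° and v₂ plunges 64°→100°.
n = v₁ × v₂ = (0.811, 0.073, 0.383) (taken with n_z > 0).
Dip δ = arctan(|n_h|/n_z) = arctan(0.814/0.383) = 64.8°.
Dip direction = atan2(0.811, 0.073) = 85° (azimuth of n's horizontal projection).

true dip 65°, dip direction 085°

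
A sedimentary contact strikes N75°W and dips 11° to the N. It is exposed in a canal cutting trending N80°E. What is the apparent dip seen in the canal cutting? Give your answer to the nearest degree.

5°

Angle between strike (N75°W) and section (N80°E): β = 25°.
tan(apparent dip) = tan 11° · sin 25° = 0.0821
apparent dip = arctan 0.0821 = 4.70°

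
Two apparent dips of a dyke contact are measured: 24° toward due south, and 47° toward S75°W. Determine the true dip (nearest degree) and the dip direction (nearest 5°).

true dip 47°, dip direction 245°

The two traces are lines in the plane: v₁ = (sin 180°·cos 24°, cos 180°·cos 24°, −sin 24°), v₂ = (sin 255°·cos 47°, cos 255°·cos 47°, −sin 47°).
n = v₁ × v₂ = (-0.596, -0.268, 0.602) (taken with n_z > 0).
tan δ = √(n_x²+n_y²)/n_z = 0.654/0.602, so δ = 47.4°.
Dip direction = atan2(-0.596, -0.268) = 246° (azimuth of n's horizontal projection).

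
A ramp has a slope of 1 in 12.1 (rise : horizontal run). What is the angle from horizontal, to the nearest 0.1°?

4.7°

tan θ = 1/12.1 = 0.0826
θ = arctan(0.0826) = 4.72°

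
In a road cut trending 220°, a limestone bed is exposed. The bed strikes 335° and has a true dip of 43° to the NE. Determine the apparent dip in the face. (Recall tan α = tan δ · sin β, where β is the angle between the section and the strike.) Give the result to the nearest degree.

40°

The section lies 65° from the strike.
tan α = tan 43° × sin 65° = 0.9325 × 0.9063 = 0.8451
apparent dip = arctan 0.8451 = 40.20°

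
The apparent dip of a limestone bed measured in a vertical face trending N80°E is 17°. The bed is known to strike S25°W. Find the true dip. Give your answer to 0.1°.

The section is 55° from the strike.
tan(true dip) = tan 17° / sin 55° = 0.3732
δ = arctan(0.3732) = 20.47°

20.5°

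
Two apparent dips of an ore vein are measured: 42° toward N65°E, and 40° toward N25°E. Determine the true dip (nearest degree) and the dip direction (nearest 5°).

true dip 43°, dip direction 050°

Represent each trace as a vector plunging at its apparent dip toward its trend (east-north-up frame): v₁ = (0.674, 0.314, -0.669), v₂ = (0.324, 0.694, -0.643).
Cross product v₁ × v₂ gives the pole to the plane: n ∝ (0.263, 0.216, 0.366).
tan δ = √(n_x²+n_y²)/n_z = 0.340/0.366, so δ = 42.9°.
Dip direction = atan2(0.263, 0.216) = 51° (azimuth of n's horizontal projection).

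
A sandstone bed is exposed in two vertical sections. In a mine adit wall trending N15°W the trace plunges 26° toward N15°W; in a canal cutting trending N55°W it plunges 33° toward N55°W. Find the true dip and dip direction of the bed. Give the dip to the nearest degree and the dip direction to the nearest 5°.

Each apparent-dip line lies in the plane. As unit vectors (x east, y north, z up), v₁ plunges 26°→N15°W and v₂ plunges 33°→N55°W.
Cross product v₁ × v₂ gives the pole to the plane: n ∝ (-0.262, 0.174, 0.485).
tan δ = √(n_x²+n_y²)/n_z = 0.315/0.485, so δ = 33.0°.
Dip direction = azimuth of (n_x, n_y) = atan2(-0.262, 0.174) = 304°.

true dip 33°, dip direction 305°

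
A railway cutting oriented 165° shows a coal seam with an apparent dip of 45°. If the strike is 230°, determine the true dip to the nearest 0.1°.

The section is 65° from the strike.
tan(true dip) = tan 45° / sin 65° = 1.1034
true dip = arctan 1.1034 = 47.81°

47.8°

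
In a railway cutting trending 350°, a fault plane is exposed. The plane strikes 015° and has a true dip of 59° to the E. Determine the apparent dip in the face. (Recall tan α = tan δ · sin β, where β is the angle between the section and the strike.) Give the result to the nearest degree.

35°

The section lies 25° from the strike.
tan(apparent dip) = tan 59° · sin 25° = 0.7034
apparent dip = arctan 0.7034 = 35.12°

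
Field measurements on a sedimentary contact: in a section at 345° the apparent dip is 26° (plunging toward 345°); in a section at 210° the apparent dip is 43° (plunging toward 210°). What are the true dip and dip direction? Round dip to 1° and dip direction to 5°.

true dip 62°, dip direction 270°

Each apparent-dip line lies in the plane. As unit vectors (x east, y north, z up), v₁ plunges 26°→345° and v₂ plunges 43°→210°.
n = v₁ × v₂ = (-0.870, 0.002, 0.465) (taken with n_z > 0).
Dip δ = arctan(|n_h|/n_z) = arctan(0.870/0.465) = 61.9°.
The horizontal component of n points toward azimuth atan2(n_x, n_y) = 270°, the dip direction.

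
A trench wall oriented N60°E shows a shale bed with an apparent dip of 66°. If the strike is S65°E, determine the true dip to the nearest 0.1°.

β = acute angle between strike S65°E and section N60°E = 55°.
tan(true dip) = tan 66° / sin 55° = 2.7419
true dip = arctan 2.7419 = 69.96°

70.0°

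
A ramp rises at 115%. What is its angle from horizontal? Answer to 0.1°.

49.0°

tan θ = 115/100 = 1.1500
θ = arctan(1.1500) = 48.99°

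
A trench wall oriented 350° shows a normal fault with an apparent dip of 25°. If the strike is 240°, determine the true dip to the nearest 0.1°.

26.4°

The section is 70° from the strike.
tan δ = tan α / sin β = tan 25° / sin 70° = 0.4663 / 0.9397 = 0.4962
true dip = arctan 0.4962 = 26.39°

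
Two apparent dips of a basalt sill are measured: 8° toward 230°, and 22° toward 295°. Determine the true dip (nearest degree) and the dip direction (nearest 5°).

true dip 22°, dip direction 300°

Represent each trace as a vector plunging at its apparent dip toward its trend (east-north-up frame): v₁ = (-0.759, -0.637, -0.139), v₂ = (-0.840, 0.392, -0.375).
The plane normal is n = v₁ × v₂ ∝ (-0.293, 0.167, 0.832).
True dip = arccos(n_z / |n|) = arccos(0.9267) = 22.1°.
Dip direction = atan2(-0.293, 0.167) = 300° (azimuth of n's horizontal projection).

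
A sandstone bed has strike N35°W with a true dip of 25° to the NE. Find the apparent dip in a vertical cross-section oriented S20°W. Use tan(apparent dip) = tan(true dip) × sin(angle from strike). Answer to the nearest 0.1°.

20.9°

The strike is N35°W and the section trends S20°W; the acute angle between them is β = 55°.
tan(apparent dip) = tan 25° · sin 55° = 0.3820
α = arctan(0.3820) = 20.91°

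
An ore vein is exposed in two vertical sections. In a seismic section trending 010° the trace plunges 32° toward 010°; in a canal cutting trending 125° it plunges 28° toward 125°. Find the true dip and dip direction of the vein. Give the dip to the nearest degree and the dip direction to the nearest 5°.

Represent each trace as a vector plunging at its apparent dip toward its trend (east-north-up frame): v₁ = (0.147, 0.835, -0.530), v₂ = (0.723, -0.506, -0.469).
n = v₁ × v₂ = (0.660, 0.314, 0.679) (taken with n_z > 0).
True dip = arccos(n_z / |n|) = arccos(0.6802) = 47.1°.
Dip direction = atan2(0.660, 0.314) = 65° (azimuth of n's horizontal projection).

true dip 47°, dip direction 065°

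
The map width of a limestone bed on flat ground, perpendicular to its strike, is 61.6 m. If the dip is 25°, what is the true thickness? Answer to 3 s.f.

True thickness t = w · sin(dip) = 61.6 × sin 25°
t = 61.6 × 0.4226 = 26.033 m

26.0 m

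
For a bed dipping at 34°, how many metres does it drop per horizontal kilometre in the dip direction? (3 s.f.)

675 m

drop per km = 1000 × tan 34° = 1000 × 0.6745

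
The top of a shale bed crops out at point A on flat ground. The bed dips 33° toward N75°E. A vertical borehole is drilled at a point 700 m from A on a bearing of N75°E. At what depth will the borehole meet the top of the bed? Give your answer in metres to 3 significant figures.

The hole is directly down-dip from the outcrop, so the down-dip offset is 700 m.
Depth = down-dip offset × tan(dip) = 700.00 × tan 33° = 700.00 × 0.6494
Depth = 454.59 m

455 m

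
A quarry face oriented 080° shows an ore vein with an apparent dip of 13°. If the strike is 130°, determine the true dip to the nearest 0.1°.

16.8°

The section is 50° from the strike.
tan δ = tan α / sin β = tan 13° / sin 50° = 0.2309 / 0.7660 = 0.3014
true dip = arctan 0.3014 = 16.77°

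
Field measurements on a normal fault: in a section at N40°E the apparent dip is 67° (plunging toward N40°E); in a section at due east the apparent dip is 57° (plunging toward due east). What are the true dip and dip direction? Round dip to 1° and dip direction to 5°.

true dip 67°, dip direction 040°

Each apparent-dip line lies in the plane. As unit vectors (x east, y north, z up), v₁ plunges 67°→N40°E and v₂ plunges 57°→due east.
n = v₁ × v₂ = (0.251, 0.291, 0.163) (taken with n_z > 0).
Dip δ = arctan(|n_h|/n_z) = arctan(0.384/0.163) = 67.0°.
Dip direction = azimuth of (n_x, n_y) = atan2(0.251, 0.291) = 41°.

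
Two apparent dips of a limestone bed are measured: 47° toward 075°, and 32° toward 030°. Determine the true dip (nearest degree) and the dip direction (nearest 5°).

true dip 47°, dip direction 085°

Represent each trace as a vector plunging at its apparent dip toward its trend (east-north-up frame): v₁ = (0.659, 0.177, -0.731), v₂ = (0.424, 0.734, -0.530).
n = v₁ × v₂ = (0.444, 0.039, 0.409) (taken with n_z > 0).
Dip δ = arctan(|n_h|/n_z) = arctan(0.445/0.409) = 47.4°.
The horizontal component of n points toward azimuth atan2(n_x, n_y) = 85°, the dip direction.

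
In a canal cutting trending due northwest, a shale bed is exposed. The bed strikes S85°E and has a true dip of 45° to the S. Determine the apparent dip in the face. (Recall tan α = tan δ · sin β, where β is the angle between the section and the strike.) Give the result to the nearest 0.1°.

32.7°

Angle between strike (S85°E) and section (due northwest): β = 40°.
tan(apparent dip) = tan 45° · sin 40° = 0.6428
apparent dip = arctan 0.6428 = 32.73°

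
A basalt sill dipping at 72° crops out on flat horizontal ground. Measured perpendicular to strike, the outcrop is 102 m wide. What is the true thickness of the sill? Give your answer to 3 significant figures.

True thickness t = w · sin(dip) = 102 × sin 72°
t = 102 × 0.9511 = 97.008 m

97.0 m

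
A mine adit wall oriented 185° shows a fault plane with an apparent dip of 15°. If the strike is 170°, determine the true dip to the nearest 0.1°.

β = acute angle between strike 170° and section 185° = 15°.
tan(true dip) = tan 15° / sin 15° = 1.0353
δ = arctan(1.0353) = 45.99°

46.0°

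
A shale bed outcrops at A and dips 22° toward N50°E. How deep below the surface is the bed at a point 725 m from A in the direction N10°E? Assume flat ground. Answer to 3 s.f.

224 m

The hole lies 40° from the dip direction, so the down-dip offset is 725 × cos 40° = 555.38 m.
Depth = down-dip offset × tan(dip) = 555.38 × tan 22° = 555.38 × 0.4040
Depth = 224.39 m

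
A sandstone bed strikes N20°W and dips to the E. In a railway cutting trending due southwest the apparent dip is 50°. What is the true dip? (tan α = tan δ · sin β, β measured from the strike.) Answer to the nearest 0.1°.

β = acute angle between strike N20°W and section due southwest = 65°.
tan(true dip) = tan 50° / sin 65° = 1.3150
δ = arctan(1.3150) = 52.75°

52.7°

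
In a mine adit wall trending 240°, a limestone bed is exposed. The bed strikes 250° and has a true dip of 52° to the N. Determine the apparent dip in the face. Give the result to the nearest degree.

13°

The section lies 10° from the strike.
tan(apparent dip) = tan 52° · sin 10° = 0.2223
apparent dip = arctan 0.2223 = 12.53°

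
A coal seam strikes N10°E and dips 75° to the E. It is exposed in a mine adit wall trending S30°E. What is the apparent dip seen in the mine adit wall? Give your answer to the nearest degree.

67°

The strike is N10°E and the section trends S30°E; the acute angle between them is β = 40°.
tan(apparent dip) = tan 75° · sin 40° = 2.3989
apparent dip = arctan 2.3989 = 67.37°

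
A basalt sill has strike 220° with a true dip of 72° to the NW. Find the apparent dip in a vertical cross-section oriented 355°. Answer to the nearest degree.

Angle between strike (220°) and section (355°): β = 45°.
tan α = tan 72° × sin 45° = 3.0777 × 0.7071 = 2.1763
α = arctan(2.1763) = 65.32°

65°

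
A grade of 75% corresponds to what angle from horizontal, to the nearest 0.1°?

tan θ = 75/100 = 0.7500
θ = arctan(0.7500) = 36.87°

36.9°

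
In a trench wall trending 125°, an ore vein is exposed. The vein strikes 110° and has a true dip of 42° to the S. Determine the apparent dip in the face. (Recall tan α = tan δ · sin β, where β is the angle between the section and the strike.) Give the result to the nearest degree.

The strike is 110° and the section trends 125°; the acute angle between them is β = 15°.
tan α = tan 42° × sin 15° = 0.9004 × 0.2588 = 0.2330
apparent dip = arctan 0.2330 = 13.12°

13°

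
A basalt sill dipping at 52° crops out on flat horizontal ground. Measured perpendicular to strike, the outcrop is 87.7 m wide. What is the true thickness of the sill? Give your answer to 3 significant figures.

69.1 m

True thickness t = w · sin(dip) = 87.7 × sin 52°
t = 87.7 × 0.7880 = 69.109 m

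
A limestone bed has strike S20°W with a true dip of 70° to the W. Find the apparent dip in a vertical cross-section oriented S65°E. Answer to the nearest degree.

70°

The strike is S20°W and the section trends S65°E; the acute angle between them is β = 85°.
tan α = tan 70° × sin 85° = 2.7475 × 0.9962 = 2.7370
apparent dip = arctan 2.7370 = 69.93°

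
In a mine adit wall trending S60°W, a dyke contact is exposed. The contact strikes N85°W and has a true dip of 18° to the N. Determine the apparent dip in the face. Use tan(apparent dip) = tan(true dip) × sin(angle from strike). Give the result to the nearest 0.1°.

10.6°

Angle between strike (N85°W) and section (S60°W): β = 35°.
tan(apparent dip) = tan 18° · sin 35° = 0.1864
apparent dip = arctan 0.1864 = 10.56°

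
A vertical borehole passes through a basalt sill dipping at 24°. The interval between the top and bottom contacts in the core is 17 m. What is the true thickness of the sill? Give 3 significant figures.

15.5 m

True thickness t = h · cos(dip) = 17 × cos 24°
t = 17 × 0.9135 = 15.530 m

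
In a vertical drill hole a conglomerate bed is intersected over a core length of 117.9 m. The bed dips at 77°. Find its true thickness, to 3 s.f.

26.5 m

True thickness t = h · cos(dip) = 117.9 × cos 77°
t = 117.9 × 0.2250 = 26.522 m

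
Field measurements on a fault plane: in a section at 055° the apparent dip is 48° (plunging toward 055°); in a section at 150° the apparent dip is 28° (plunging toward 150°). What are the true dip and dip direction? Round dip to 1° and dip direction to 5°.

Each apparent-dip line lies in the plane. As unit vectors (x east, y north, z up), v₁ plunges 48°→055° and v₂ plunges 28°→150°.
The plane normal is n = v₁ × v₂ ∝ (0.748, 0.071, 0.589).
Dip δ = arctan(|n_h|/n_z) = arctan(0.752/0.589) = 51.9°.
Dip direction = atan2(0.748, 0.071) = 85° (azimuth of n's horizontal projection).

true dip 52°, dip direction 085°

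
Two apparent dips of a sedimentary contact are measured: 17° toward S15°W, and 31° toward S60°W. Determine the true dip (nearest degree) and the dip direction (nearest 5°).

true dip 32°, dip direction 255°

Each apparent-dip line lies in the plane. As unit vectors (x east, y north, z up), v₁ plunges 17°→S15°W and v₂ plunges 31°→S60°W.
Cross product v₁ × v₂ gives the pole to the plane: n ∝ (-0.350, -0.090, 0.580).
tan δ = √(n_x²+n_y²)/n_z = 0.362/0.580, so δ = 32.0°.
Dip direction = azimuth of (n_x, n_y) = atan2(-0.350, -0.090) = 256°.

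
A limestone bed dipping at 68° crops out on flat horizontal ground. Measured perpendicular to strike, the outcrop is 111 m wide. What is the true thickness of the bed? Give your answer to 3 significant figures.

103 m

True thickness t = w · sin(dip) = 111 × sin 68°
t = 111 × 0.9272 = 102.917 m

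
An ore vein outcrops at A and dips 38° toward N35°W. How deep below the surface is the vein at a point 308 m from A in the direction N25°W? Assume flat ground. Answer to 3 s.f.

237 m

The hole lies 10° from the dip direction, so the down-dip offset is 308 × cos 10° = 303.32 m.
Depth = down-dip offset × tan(dip) = 303.32 × tan 38° = 303.32 × 0.7813
Depth = 236.98 m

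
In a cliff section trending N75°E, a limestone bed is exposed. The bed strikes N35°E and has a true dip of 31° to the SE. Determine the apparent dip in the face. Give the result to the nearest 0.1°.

The section lies 40° from the strike.
tan α = tan 31° × sin 40° = 0.6009 × 0.6428 = 0.3862
apparent dip = arctan 0.3862 = 21.12°

21.1°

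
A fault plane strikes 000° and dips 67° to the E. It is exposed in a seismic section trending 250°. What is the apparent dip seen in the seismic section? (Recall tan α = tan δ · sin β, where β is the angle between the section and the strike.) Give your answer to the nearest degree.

The strike is 000° and the section trends 250°; the acute angle between them is β = 70°.
tan α = tan 67° × sin 70° = 2.3559 × 0.9397 = 2.2138
α = arctan(2.2138) = 65.69°

66°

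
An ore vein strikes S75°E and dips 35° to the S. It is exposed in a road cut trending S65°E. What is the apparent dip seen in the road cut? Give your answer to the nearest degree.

7°

Angle between strike (S75°E) and section (S65°E): β = 10°.
tan α = tan 35° × sin 10° = 0.7002 × 0.1736 = 0.1216
α = arctan(0.1216) = 6.93°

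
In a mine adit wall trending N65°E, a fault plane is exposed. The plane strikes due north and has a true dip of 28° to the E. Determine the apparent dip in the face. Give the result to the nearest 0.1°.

25.7°

The section lies 65° from the strike.
tan(apparent dip) = tan 28° · sin 65° = 0.4819
α = arctan(0.4819) = 25.73°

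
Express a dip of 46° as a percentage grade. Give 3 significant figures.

grade % = 100 × tan 46° = 100 × 1.0355

104%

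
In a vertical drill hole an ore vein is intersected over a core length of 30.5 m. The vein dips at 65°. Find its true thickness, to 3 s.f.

12.9 m

True thickness t = h · cos(dip) = 30.5 × cos 65°
t = 30.5 × 0.4226 = 12.890 m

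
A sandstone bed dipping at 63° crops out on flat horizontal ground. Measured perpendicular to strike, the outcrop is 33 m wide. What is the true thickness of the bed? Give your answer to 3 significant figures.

29.4 m

True thickness t = w · sin(dip) = 33 × sin 63°
t = 33 × 0.8910 = 29.403 m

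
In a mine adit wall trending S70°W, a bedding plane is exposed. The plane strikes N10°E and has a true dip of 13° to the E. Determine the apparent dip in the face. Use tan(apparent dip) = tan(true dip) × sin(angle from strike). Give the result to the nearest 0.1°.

11.3°

The strike is N10°E and the section trends S70°W; the acute angle between them is β = 60°.
tan α = tan 13° × sin 60° = 0.2309 × 0.8660 = 0.1999
α = arctan(0.1999) = 11.31°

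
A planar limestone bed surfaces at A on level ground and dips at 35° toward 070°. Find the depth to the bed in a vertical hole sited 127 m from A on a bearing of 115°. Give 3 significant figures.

62.9 m

The hole lies 45° from the dip direction, so the down-dip offset is 127 × cos 45° = 89.80 m.
Depth = down-dip offset × tan(dip) = 89.80 × tan 35° = 89.80 × 0.7002
Depth = 62.88 m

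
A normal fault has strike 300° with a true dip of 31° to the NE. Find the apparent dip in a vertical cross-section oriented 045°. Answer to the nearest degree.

The strike is 300° and the section trends 045°; the acute angle between them is β = 75°.
tan α = tan 31° × sin 75° = 0.6009 × 0.9659 = 0.5804
α = arctan(0.5804) = 30.13°

30°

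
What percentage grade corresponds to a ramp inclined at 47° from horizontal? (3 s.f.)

107%

grade % = 100 × tan 47° = 100 × 1.0724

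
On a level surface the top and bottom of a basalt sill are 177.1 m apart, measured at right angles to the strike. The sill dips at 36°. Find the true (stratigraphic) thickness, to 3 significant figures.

104 m

True thickness t = w · sin(dip) = 177.1 × sin 36°
t = 177.1 × 0.5878 = 104.097 m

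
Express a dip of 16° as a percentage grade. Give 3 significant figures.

grade % = 100 × tan 16° = 100 × 0.2867

28.7%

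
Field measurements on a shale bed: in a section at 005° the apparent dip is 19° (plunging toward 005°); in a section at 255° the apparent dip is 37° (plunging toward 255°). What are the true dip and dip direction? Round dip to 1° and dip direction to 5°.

Represent each trace as a vector plunging at its apparent dip toward its trend (east-north-up frame): v₁ = (0.082, 0.942, -0.326), v₂ = (-0.771, -0.207, -0.602).
Cross product v₁ × v₂ gives the pole to the plane: n ∝ (-0.634, 0.301, 0.710).
True dip = arccos(n_z / |n|) = arccos(0.7110) = 44.7°.
The horizontal component of n points toward azimuth atan2(n_x, n_y) = 295°, the dip direction.

true dip 45°, dip direction 295°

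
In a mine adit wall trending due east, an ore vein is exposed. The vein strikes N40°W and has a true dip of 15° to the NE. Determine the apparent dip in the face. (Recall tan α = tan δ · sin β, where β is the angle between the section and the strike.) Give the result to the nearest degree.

The section lies 50° from the strike.
tan α = tan 15° × sin 50° = 0.2679 × 0.7660 = 0.2053
apparent dip = arctan 0.2053 = 11.60°

12°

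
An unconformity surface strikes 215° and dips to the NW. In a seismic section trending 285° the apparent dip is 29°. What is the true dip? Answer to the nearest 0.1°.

β = acute angle between strike 215° and section 285° = 70°.
tan δ = tan α / sin β = tan 29° / sin 70° = 0.5543 / 0.9397 = 0.5899
true dip = arctan 0.5899 = 30.54°

30.5°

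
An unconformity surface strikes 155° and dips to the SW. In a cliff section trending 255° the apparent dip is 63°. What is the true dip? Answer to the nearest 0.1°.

63.4°

β = acute angle between strike 155° and section 255° = 80°.
tan δ = tan α / sin β = tan 63° / sin 80° = 1.9626 / 0.9848 = 1.9929
true dip = arctan 1.9929 = 63.35°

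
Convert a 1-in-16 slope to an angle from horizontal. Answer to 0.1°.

3.6°

tan θ = 1/16 = 0.0625
θ = arctan(0.0625) = 3.58°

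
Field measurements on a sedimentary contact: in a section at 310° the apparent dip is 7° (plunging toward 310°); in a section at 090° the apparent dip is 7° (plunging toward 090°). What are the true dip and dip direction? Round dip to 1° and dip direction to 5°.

true dip 20°, dip direction 020°

Represent each trace as a vector plunging at its apparent dip toward its trend (east-north-up frame): v₁ = (-0.760, 0.638, -0.122), v₂ = (0.993, 0.000, -0.122).
Cross product v₁ × v₂ gives the pole to the plane: n ∝ (0.078, 0.214, 0.633).
True dip = arccos(n_z / |n|) = arccos(0.9412) = 19.7°.
Dip direction = atan2(0.078, 0.214) = 20° (azimuth of n's horizontal projection).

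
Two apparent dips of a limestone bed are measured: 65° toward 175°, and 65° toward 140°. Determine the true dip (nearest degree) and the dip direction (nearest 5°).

true dip 66°, dip direction 160°

The two traces are lines in the plane: v₁ = (sin 175°·cos 65°, cos 175°·cos 65°, −sin 65°), v₂ = (sin 140°·cos 65°, cos 140°·cos 65°, −sin 65°).
n = v₁ × v₂ = (0.088, -0.213, 0.102) (taken with n_z > 0).
True dip = arccos(n_z / |n|) = arccos(0.4064) = 66.0°.
The horizontal component of n points toward azimuth atan2(n_x, n_y) = 158°, the dip direction.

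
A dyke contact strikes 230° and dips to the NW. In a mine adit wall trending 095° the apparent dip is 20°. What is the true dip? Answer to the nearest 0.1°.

27.2°

β = acute angle between strike 230° and section 095° = 45°.
tan(true dip) = tan 20° / sin 45° = 0.5147
δ = arctan(0.5147) = 27.24°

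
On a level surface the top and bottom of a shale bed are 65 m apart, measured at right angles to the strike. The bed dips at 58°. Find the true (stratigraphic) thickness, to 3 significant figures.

True thickness t = w · sin(dip) = 65 × sin 58°
t = 65 × 0.8480 = 55.123 m

55.1 m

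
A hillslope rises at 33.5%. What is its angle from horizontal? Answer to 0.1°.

tan θ = 33.5/100 = 0.3350
θ = arctan(0.3350) = 18.52°

18.5°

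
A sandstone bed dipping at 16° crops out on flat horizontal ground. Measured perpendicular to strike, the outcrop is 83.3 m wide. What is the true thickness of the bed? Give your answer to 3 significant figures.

23.0 m

True thickness t = w · sin(dip) = 83.3 × sin 16°
t = 83.3 × 0.2756 = 22.961 m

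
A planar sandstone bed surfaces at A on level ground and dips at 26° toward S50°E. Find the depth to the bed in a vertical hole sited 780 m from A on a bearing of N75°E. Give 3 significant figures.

218 m

The hole lies 55° from the dip direction, so the down-dip offset is 780 × cos 55° = 447.39 m.
Depth = down-dip offset × tan(dip) = 447.39 × tan 26° = 447.39 × 0.4877
Depth = 218.21 m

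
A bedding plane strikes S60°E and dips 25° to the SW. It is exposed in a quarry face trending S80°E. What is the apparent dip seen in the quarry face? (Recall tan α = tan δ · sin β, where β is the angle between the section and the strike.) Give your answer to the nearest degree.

Angle between strike (S60°E) and section (S80°E): β = 20°.
tan α = tan 25° × sin 20° = 0.4663 × 0.3420 = 0.1595
α = arctan(0.1595) = 9.06°

9°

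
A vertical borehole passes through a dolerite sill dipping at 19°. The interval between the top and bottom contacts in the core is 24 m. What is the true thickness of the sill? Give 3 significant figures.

True thickness t = h · cos(dip) = 24 × cos 19°
t = 24 × 0.9455 = 22.692 m

22.7 m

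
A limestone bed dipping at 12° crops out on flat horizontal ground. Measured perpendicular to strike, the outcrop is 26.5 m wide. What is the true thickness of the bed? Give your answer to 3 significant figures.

True thickness t = w · sin(dip) = 26.5 × sin 12°
t = 26.5 × 0.2079 = 5.510 m

5.51 m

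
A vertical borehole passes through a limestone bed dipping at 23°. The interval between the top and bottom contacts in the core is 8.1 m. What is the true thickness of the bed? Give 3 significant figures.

7.46 m

True thickness t = h · cos(dip) = 8.1 × cos 23°
t = 8.1 × 0.9205 = 7.456 m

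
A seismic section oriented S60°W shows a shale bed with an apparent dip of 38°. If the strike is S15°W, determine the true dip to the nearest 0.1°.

β = acute angle between strike S15°W and section S60°W = 45°.
tan(true dip) = tan 38° / sin 45° = 1.1049
true dip = arctan 1.1049 = 47.85°

47.9°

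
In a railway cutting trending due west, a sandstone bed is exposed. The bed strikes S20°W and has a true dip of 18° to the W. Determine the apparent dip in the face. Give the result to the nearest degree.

17°

The section lies 70° from the strike.
tan(apparent dip) = tan 18° · sin 70° = 0.3053
apparent dip = arctan 0.3053 = 16.98°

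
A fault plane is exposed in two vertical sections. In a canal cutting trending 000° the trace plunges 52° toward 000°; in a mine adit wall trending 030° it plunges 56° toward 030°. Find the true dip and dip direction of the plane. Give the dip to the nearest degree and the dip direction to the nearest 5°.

true dip 56°, dip direction 030°

The two traces are lines in the plane: v₁ = (sin 0°·cos 52°, cos 0°·cos 52°, −sin 52°), v₂ = (sin 30°·cos 56°, cos 30°·cos 56°, −sin 56°).
n = v₁ × v₂ = (0.129, 0.220, 0.172) (taken with n_z > 0).
Dip δ = arctan(|n_h|/n_z) = arctan(0.255/0.172) = 56.0°.
The horizontal component of n points toward azimuth atan2(n_x, n_y) = 30°, the dip direction.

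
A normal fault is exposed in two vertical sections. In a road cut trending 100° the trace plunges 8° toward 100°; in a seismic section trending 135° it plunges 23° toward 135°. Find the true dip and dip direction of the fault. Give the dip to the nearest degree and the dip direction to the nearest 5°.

true dip 29°, dip direction 175°

Each apparent-dip line lies in the plane. As unit vectors (x east, y north, z up), v₁ plunges 8°→100° and v₂ plunges 23°→135°.
n = v₁ × v₂ = (0.023, -0.290, 0.523) (taken with n_z > 0).
tan δ = √(n_x²+n_y²)/n_z = 0.291/0.523, so δ = 29.1°.
Dip direction = atan2(0.023, -0.290) = 175° (azimuth of n's horizontal projection).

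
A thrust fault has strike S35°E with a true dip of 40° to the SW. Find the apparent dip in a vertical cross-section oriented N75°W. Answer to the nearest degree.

28°

The strike is S35°E and the section trends N75°W; the acute angle between them is β = 40°.
tan α = tan 40° × sin 40° = 0.8391 × 0.6428 = 0.5394
α = arctan(0.5394) = 28.34°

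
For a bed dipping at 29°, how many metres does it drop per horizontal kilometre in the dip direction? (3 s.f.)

554 m

drop per km = 1000 × tan 29° = 1000 × 0.5543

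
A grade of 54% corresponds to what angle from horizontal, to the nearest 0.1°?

28.4°

tan θ = 54/100 = 0.5400
θ = arctan(0.5400) = 28.37°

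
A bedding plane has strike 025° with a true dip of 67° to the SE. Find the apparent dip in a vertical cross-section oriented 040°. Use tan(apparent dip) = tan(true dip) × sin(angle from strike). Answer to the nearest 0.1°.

31.4°

Angle between strike (025°) and section (040°): β = 15°.
tan(apparent dip) = tan 67° · sin 15° = 0.6097
apparent dip = arctan 0.6097 = 31.37°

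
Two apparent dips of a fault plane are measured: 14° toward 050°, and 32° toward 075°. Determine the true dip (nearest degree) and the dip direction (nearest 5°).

The two traces are lines in the plane: v₁ = (sin 50°·cos 14°, cos 50°·cos 14°, −sin 14°), v₂ = (sin 75°·cos 32°, cos 75°·cos 32°, −sin 32°).
The plane normal is n = v₁ × v₂ ∝ (0.277, -0.196, 0.348).
Dip δ = arctan(|n_h|/n_z) = arctan(0.339/0.348) = 44.3°.
The horizontal component of n points toward azimuth atan2(n_x, n_y) = 125°, the dip direction.

true dip 44°, dip direction 125°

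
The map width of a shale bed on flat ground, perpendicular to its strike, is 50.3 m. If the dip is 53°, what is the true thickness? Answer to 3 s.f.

True thickness t = w · sin(dip) = 50.3 × sin 53°
t = 50.3 × 0.7986 = 40.171 m

40.2 m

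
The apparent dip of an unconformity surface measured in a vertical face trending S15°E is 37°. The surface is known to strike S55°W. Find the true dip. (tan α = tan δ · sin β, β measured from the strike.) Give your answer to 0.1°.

The section is 70° from the strike.
tan δ = tan α / sin β = tan 37° / sin 70° = 0.7536 / 0.9397 = 0.8019
true dip = arctan 0.8019 = 38.73°

38.7°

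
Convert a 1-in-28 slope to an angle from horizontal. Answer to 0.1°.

tan θ = 1/28 = 0.0357
θ = arctan(0.0357) = 2.05°

2.0°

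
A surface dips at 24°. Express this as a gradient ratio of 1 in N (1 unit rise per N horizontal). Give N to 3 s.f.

1 : N means tan θ = 1/N, so N = 1/tan 24° = 1/0.4452

1 in 2.25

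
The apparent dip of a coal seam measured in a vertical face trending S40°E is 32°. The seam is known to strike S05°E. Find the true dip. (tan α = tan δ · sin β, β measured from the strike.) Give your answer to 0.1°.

47.5°

The section is 35° from the strike.
tan(true dip) = tan 32° / sin 35° = 1.0894
δ = arctan(1.0894) = 47.45°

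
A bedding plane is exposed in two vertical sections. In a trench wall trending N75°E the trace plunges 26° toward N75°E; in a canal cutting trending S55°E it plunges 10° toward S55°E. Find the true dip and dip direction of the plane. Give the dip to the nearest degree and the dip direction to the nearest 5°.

Represent each trace as a vector plunging at its apparent dip toward its trend (east-north-up frame): v₁ = (0.868, 0.233, -0.438), v₂ = (0.807, -0.565, -0.174).
The plane normal is n = v₁ × v₂ ∝ (0.288, 0.203, 0.678).
True dip = arccos(n_z / |n|) = arccos(0.8874) = 27.5°.
The horizontal component of n points toward azimuth atan2(n_x, n_y) = 55°, the dip direction.

true dip 27°, dip direction 055°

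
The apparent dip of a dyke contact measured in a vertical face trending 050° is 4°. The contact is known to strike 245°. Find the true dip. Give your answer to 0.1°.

The section is 15° from the strike.
tan(true dip) = tan 4° / sin 15° = 0.2702
δ = arctan(0.2702) = 15.12°

15.1°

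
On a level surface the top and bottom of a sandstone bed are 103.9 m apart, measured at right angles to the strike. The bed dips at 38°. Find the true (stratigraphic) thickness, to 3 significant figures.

64.0 m

True thickness t = w · sin(dip) = 103.9 × sin 38°
t = 103.9 × 0.6157 = 63.967 m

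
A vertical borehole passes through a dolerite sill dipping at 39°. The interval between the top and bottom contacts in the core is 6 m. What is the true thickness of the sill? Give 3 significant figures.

4.66 m

True thickness t = h · cos(dip) = 6 × cos 39°
t = 6 × 0.7771 = 4.663 m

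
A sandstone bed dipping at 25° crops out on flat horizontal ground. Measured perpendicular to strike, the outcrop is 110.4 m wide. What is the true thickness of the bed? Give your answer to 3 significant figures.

True thickness t = w · sin(dip) = 110.4 × sin 25°
t = 110.4 × 0.4226 = 46.657 m

46.7 m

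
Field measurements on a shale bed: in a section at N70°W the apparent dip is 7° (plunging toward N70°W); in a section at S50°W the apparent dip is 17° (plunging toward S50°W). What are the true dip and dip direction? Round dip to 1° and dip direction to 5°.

Represent each trace as a vector plunging at its apparent dip toward its trend (east-north-up frame): v₁ = (-0.933, 0.339, -0.122), v₂ = (-0.733, -0.615, -0.292).
Cross product v₁ × v₂ gives the pole to the plane: n ∝ (-0.174, -0.183, 0.822).
True dip = arccos(n_z / |n|) = arccos(0.9558) = 17.1°.
The horizontal component of n points toward azimuth atan2(n_x, n_y) = 224°, the dip direction.

true dip 17°, dip direction 225°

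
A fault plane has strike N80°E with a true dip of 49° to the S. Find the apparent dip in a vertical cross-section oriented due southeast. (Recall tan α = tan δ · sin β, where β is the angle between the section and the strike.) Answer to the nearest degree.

Angle between strike (N80°E) and section (due southeast): β = 55°.
tan α = tan 49° × sin 55° = 1.1504 × 0.8192 = 0.9423
apparent dip = arctan 0.9423 = 43.30°

43°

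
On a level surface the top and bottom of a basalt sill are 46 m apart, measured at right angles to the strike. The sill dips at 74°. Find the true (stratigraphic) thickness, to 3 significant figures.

44.2 m

True thickness t = w · sin(dip) = 46 × sin 74°
t = 46 × 0.9613 = 44.218 m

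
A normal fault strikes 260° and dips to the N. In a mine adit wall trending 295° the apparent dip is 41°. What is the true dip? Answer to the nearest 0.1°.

β = acute angle between strike 260° and section 295° = 35°.
tan δ = tan α / sin β = tan 41° / sin 35° = 0.8693 / 0.5736 = 1.5156
δ = arctan(1.5156) = 56.58°

56.6°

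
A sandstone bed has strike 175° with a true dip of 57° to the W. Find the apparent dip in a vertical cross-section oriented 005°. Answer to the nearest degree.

15°

The section lies 10° from the strike.
tan(apparent dip) = tan 57° · sin 10° = 0.2674
α = arctan(0.2674) = 14.97°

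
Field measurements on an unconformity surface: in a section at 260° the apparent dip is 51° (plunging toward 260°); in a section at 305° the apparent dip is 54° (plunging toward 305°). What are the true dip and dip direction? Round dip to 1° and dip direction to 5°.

true dip 55°, dip direction 290°

Each apparent-dip line lies in the plane. As unit vectors (x east, y north, z up), v₁ plunges 51°→260° and v₂ plunges 54°→305°.
n = v₁ × v₂ = (-0.350, 0.127, 0.262) (taken with n_z > 0).
True dip = arccos(n_z / |n|) = arccos(0.5744) = 54.9°.
The horizontal component of n points toward azimuth atan2(n_x, n_y) = 290°, the dip direction.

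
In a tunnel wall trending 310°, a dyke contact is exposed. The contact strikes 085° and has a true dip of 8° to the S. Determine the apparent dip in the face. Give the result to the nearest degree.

The strike is 085° and the section trends 310°; the acute angle between them is β = 45°.
tan α = tan 8° × sin 45° = 0.1405 × 0.7071 = 0.0994
α = arctan(0.0994) = 5.68°

6°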